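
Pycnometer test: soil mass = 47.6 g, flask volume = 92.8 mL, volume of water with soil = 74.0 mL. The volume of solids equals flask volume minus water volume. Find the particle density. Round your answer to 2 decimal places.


Step 1: Volume of solids = flask volume - water volume with soil
Step 2: V_solids = 92.8 - 74.0 = 18.8 mL
Step 3: Particle density = mass / V_solids = 47.6 / 18.8 = 2.53 g/cm^3

2.53


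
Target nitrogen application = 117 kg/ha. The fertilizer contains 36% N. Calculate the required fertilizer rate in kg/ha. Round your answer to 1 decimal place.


Step 1: Fertilizer rate = target N / (N content / 100)
Step 2: Rate = 117 / (36 / 100)
Step 3: Rate = 117 / 0.36
Step 4: Rate = 325.0 kg/ha

325.0


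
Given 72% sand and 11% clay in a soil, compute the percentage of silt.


Step 1: sand + silt + clay = 100%
Step 2: silt = 100 - sand - clay
Step 3: silt = 100 - 72 - 11
Step 4: silt = 17%

17


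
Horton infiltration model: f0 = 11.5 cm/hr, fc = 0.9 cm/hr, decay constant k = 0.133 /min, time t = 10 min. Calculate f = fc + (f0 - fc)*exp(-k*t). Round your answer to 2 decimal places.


Step 1: f = fc + (f0 - fc) * exp(-k * t)
Step 2: exp(-0.133 * 10) = 0.264477
Step 3: f = 0.9 + (11.5 - 0.9) * 0.264477
Step 4: f = 0.9 + 10.6 * 0.264477
Step 5: f = 3.7 cm/hr

3.7


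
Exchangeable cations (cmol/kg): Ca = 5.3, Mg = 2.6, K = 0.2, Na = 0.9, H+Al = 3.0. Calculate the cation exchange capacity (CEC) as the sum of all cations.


Step 1: CEC = Ca + Mg + K + Na + (H+Al)
Step 2: CEC = 5.3 + 2.6 + 0.2 + 0.9 + 3.0
Step 3: CEC = 12.0 cmol/kg

12.0


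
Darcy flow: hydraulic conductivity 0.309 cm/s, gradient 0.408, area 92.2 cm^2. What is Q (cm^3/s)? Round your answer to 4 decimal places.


Step 1: Apply Darcy's law: Q = K * i * A
Step 2: Q = 0.309 * 0.408 * 92.2
Step 3: Q = 11.6238 cm^3/s

11.6238


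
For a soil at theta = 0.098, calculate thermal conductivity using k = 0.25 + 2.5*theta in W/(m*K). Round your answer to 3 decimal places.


Step 1: k = 0.25 + 2.5 * theta
Step 2: k = 0.25 + 2.5 * 0.098
Step 3: k = 0.25 + 0.245
Step 4: k = 0.495 W/(m*K)

0.495


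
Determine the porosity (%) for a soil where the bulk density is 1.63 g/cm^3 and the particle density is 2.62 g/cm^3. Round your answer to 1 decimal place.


Step 1: Formula: n = 100 * (1 - BD / PD)
Step 2: n = 100 * (1 - 1.63 / 2.62)
Step 3: n = 100 * (1 - 0.62214)
Step 4: n = 37.8%

37.8


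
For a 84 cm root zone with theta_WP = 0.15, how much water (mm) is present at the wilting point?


Step 1: Water (mm) = theta_WP * depth * 10
Step 2: Water = 0.15 * 84 * 10
Step 3: Water = 126.0 mm

126.0


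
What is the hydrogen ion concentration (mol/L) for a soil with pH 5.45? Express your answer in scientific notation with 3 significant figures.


Step 1: [H+] = 10^(-pH)
Step 2: [H+] = 10^(-5.45)
Step 3: [H+] = 3.55e-06 mol/L

3.55e-06


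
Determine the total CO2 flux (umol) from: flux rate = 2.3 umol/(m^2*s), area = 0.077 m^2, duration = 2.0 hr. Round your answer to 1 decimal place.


Step 1: Convert time to seconds: 2.0 hr * 3600 = 7200.0 s
Step 2: Total = flux * area * time_s
Step 3: Total = 2.3 * 0.077 * 7200.0
Step 4: Total = 1275.1 umol

1275.1


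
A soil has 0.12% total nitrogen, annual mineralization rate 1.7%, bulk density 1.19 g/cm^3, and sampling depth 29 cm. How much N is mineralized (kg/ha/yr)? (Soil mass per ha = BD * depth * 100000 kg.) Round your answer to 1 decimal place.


Step 1: Soil mass per ha = BD * depth * 100000 = 1.19 * 29 * 100000 = 3451000 kg
Step 2: Total N pool = soil mass * N%/100 = 3451000 * 0.12/100 = 4141.2 kg/ha
Step 3: N mineralized = N pool * rate%/100 = 4141.2 * 1.7/100 = 70.4 kg/ha/yr

70.4


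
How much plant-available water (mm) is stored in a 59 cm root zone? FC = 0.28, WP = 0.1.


Step 1: Available water = (FC - WP) * depth * 10
Step 2: AW = (0.28 - 0.1) * 59 * 10
Step 3: AW = 0.18 * 59 * 10
Step 4: AW = 106.2 mm

106.2


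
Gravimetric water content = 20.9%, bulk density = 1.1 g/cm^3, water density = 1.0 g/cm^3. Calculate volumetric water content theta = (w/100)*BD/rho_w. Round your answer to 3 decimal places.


Step 1: theta = (w / 100) * BD / rho_w
Step 2: theta = (20.9 / 100) * 1.1 / 1.0
Step 3: theta = 0.209 * 1.1
Step 4: theta = 0.23

0.23


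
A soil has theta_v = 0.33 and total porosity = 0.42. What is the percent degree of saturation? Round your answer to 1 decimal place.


Step 1: S = 100 * theta_v / n
Step 2: S = 100 * 0.33 / 0.42
Step 3: S = 78.6%

78.6


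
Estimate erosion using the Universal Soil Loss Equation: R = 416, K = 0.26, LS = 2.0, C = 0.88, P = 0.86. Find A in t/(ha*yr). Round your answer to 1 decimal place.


Step 1: A = R * K * LS * C * P
Step 2: R * K = 416 * 0.26 = 108.16
Step 3: (R*K) * LS = 108.16 * 2.0 = 216.32
Step 4: * C * P = 216.32 * 0.88 * 0.86 = 163.7
Step 5: A = 163.7 t/(ha*yr)

163.7


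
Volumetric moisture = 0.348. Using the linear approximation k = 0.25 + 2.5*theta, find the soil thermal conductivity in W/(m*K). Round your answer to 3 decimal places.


Step 1: k = 0.25 + 2.5 * theta
Step 2: k = 0.25 + 2.5 * 0.348
Step 3: k = 0.25 + 0.87
Step 4: k = 1.12 W/(m*K)

1.12


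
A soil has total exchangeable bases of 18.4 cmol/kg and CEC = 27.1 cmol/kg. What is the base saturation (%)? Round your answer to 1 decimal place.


Step 1: BS = 100 * (sum of bases) / CEC
Step 2: BS = 100 * 18.4 / 27.1
Step 3: BS = 67.9%

67.9


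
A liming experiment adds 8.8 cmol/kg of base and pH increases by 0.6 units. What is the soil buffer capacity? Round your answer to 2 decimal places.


Step 1: BC = change in base / change in pH
Step 2: BC = 8.8 / 0.6
Step 3: BC = 14.67 cmol/(kg*pH unit)

14.67


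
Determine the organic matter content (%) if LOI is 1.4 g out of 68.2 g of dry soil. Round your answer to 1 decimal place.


Step 1: OM% = 100 * LOI / sample mass
Step 2: OM = 100 * 1.4 / 68.2
Step 3: OM = 2.1%

2.1


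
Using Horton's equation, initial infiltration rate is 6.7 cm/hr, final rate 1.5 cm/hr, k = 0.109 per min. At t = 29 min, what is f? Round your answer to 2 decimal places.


Step 1: f = fc + (f0 - fc) * exp(-k * t)
Step 2: exp(-0.109 * 29) = 0.042383
Step 3: f = 1.5 + (6.7 - 1.5) * 0.042383
Step 4: f = 1.5 + 5.2 * 0.042383
Step 5: f = 1.72 cm/hr

1.72


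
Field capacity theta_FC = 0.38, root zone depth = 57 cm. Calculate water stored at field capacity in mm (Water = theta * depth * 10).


Step 1: Water (mm) = theta_FC * depth (cm) * 10
Step 2: Water = 0.38 * 57 * 10
Step 3: Water = 216.6 mm

216.6


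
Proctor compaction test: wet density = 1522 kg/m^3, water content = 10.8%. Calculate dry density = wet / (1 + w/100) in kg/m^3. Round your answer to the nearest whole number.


Step 1: Dry density = wet density / (1 + w/100)
Step 2: Dry density = 1522 / (1 + 10.8/100)
Step 3: Dry density = 1522 / 1.108
Step 4: Dry density = 1374 kg/m^3

1374


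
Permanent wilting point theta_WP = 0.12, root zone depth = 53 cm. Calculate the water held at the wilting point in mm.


Step 1: Water (mm) = theta_WP * depth * 10
Step 2: Water = 0.12 * 53 * 10
Step 3: Water = 63.6 mm

63.6


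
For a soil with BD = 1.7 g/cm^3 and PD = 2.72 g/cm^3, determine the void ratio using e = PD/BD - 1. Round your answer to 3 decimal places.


Step 1: e = PD / BD - 1
Step 2: e = 2.72 / 1.7 - 1
Step 3: e = 1.6 - 1
Step 4: e = 0.6

0.6


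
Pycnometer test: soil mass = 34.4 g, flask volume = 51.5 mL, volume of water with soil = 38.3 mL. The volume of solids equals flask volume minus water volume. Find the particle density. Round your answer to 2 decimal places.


Step 1: Volume of solids = flask volume - water volume with soil
Step 2: V_solids = 51.5 - 38.3 = 13.2 mL
Step 3: Particle density = mass / V_solids = 34.4 / 13.2 = 2.61 g/cm^3

2.61


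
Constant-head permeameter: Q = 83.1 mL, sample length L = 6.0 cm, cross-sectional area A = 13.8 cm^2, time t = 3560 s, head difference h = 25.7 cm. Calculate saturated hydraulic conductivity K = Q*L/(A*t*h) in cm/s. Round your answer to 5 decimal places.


Step 1: K = Q * L / (A * t * h)
Step 2: Numerator = 83.1 * 6.0 = 498.6
Step 3: Denominator = 13.8 * 3560 * 25.7 = 1262589.6
Step 4: K = 498.6 / 1262589.6 = 0.00039 cm/s

0.00039


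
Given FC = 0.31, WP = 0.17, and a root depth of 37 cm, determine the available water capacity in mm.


Step 1: Available water = (FC - WP) * depth * 10
Step 2: AW = (0.31 - 0.17) * 37 * 10
Step 3: AW = 0.14 * 37 * 10
Step 4: AW = 51.8 mm

51.8


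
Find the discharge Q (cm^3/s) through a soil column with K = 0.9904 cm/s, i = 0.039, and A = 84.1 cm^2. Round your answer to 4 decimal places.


Step 1: Apply Darcy's law: Q = K * i * A
Step 2: Q = 0.9904 * 0.039 * 84.1
Step 3: Q = 3.2484 cm^3/s

3.2484


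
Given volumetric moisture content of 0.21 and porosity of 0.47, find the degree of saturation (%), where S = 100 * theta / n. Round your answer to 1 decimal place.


Step 1: S = 100 * theta_v / n
Step 2: S = 100 * 0.21 / 0.47
Step 3: S = 44.7%

44.7


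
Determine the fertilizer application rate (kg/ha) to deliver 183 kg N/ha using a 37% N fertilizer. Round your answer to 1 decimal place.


Step 1: Fertilizer rate = target N / (N content / 100)
Step 2: Rate = 183 / (37 / 100)
Step 3: Rate = 183 / 0.37
Step 4: Rate = 494.6 kg/ha

494.6


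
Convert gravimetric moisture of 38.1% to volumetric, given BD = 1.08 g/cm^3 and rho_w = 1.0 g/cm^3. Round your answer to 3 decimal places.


Step 1: theta = (w / 100) * BD / rho_w
Step 2: theta = (38.1 / 100) * 1.08 / 1.0
Step 3: theta = 0.381 * 1.08
Step 4: theta = 0.411

0.411


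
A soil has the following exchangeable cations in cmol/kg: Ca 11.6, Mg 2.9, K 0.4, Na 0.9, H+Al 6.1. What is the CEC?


Step 1: CEC = Ca + Mg + K + Na + (H+Al)
Step 2: CEC = 11.6 + 2.9 + 0.4 + 0.9 + 6.1
Step 3: CEC = 21.9 cmol/kg

21.9


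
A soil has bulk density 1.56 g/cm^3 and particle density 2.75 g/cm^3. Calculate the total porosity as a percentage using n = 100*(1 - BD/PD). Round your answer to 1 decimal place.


Step 1: Formula: n = 100 * (1 - BD / PD)
Step 2: n = 100 * (1 - 1.56 / 2.75)
Step 3: n = 100 * (1 - 0.56727)
Step 4: n = 43.3%

43.3


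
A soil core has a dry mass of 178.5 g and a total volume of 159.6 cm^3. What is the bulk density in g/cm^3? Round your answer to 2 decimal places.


Step 1: Identify the formula: BD = dry mass / volume
Step 2: Substitute values: BD = 178.5 / 159.6
Step 3: BD = 1.12 g/cm^3

1.12


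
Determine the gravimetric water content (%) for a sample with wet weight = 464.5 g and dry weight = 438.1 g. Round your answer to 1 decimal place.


Step 1: Water mass = wet - dry = 464.5 - 438.1 = 26.4 g
Step 2: w = 100 * water mass / dry mass
Step 3: w = 100 * 26.4 / 438.1 = 6.0%

6.0


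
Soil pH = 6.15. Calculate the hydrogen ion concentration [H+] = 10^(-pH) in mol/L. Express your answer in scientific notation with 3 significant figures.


Step 1: [H+] = 10^(-pH)
Step 2: [H+] = 10^(-6.15)
Step 3: [H+] = 7.08e-07 mol/L

7.08e-07


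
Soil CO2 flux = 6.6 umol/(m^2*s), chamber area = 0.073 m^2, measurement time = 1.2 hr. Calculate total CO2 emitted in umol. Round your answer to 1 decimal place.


Step 1: Convert time to seconds: 1.2 hr * 3600 = 4320.0 s
Step 2: Total = flux * area * time_s
Step 3: Total = 6.6 * 0.073 * 4320.0
Step 4: Total = 2081.4 umol

2081.4


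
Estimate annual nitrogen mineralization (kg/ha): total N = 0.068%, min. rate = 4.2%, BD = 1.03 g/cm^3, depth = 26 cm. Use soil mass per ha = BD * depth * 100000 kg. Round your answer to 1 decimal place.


Step 1: Soil mass per ha = BD * depth * 100000 = 1.03 * 26 * 100000 = 2678000 kg
Step 2: Total N pool = soil mass * N%/100 = 2678000 * 0.068/100 = 1821.04 kg/ha
Step 3: N mineralized = N pool * rate%/100 = 1821.04 * 4.2/100 = 76.5 kg/ha/yr

76.5


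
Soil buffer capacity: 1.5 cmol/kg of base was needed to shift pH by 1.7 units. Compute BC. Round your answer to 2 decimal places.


Step 1: BC = change in base / change in pH
Step 2: BC = 1.5 / 1.7
Step 3: BC = 0.88 cmol/(kg*pH unit)

0.88


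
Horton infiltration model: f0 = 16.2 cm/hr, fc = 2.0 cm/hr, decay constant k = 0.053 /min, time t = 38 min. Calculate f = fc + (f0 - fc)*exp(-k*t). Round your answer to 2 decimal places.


Step 1: f = fc + (f0 - fc) * exp(-k * t)
Step 2: exp(-0.053 * 38) = 0.133454
Step 3: f = 2.0 + (16.2 - 2.0) * 0.133454
Step 4: f = 2.0 + 14.2 * 0.133454
Step 5: f = 3.9 cm/hr

3.9


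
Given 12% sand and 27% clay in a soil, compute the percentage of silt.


Step 1: sand + silt + clay = 100%
Step 2: silt = 100 - sand - clay
Step 3: silt = 100 - 12 - 27
Step 4: silt = 61%

61


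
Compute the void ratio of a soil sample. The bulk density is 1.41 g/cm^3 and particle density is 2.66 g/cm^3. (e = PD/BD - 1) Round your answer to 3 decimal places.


Step 1: e = PD / BD - 1
Step 2: e = 2.66 / 1.41 - 1
Step 3: e = 1.88652 - 1
Step 4: e = 0.887

0.887


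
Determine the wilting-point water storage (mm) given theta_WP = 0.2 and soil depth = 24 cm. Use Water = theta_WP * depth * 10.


Step 1: Water (mm) = theta_WP * depth * 10
Step 2: Water = 0.2 * 24 * 10
Step 3: Water = 48.0 mm

48.0


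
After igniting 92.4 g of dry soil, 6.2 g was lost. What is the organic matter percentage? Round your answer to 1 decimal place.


Step 1: OM% = 100 * LOI / sample mass
Step 2: OM = 100 * 6.2 / 92.4
Step 3: OM = 6.7%

6.7


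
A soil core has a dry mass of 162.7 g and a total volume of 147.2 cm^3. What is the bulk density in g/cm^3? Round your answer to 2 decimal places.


Step 1: Identify the formula: BD = dry mass / volume
Step 2: Substitute values: BD = 162.7 / 147.2
Step 3: BD = 1.11 g/cm^3

1.11


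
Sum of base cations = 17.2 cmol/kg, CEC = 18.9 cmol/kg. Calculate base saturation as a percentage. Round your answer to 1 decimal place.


Step 1: BS = 100 * (sum of bases) / CEC
Step 2: BS = 100 * 17.2 / 18.9
Step 3: BS = 91.0%

91.0


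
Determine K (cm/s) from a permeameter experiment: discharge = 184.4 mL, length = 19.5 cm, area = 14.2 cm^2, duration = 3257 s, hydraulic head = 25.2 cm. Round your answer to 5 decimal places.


Step 1: K = Q * L / (A * t * h)
Step 2: Numerator = 184.4 * 19.5 = 3595.8
Step 3: Denominator = 14.2 * 3257 * 25.2 = 1165484.88
Step 4: K = 3595.8 / 1165484.88 = 0.00309 cm/s

0.00309


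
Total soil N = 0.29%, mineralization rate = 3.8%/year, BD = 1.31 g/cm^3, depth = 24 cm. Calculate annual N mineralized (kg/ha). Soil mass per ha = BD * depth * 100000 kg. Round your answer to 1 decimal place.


Step 1: Soil mass per ha = BD * depth * 100000 = 1.31 * 24 * 100000 = 3144000 kg
Step 2: Total N pool = soil mass * N%/100 = 3144000 * 0.29/100 = 9117.6 kg/ha
Step 3: N mineralized = N pool * rate%/100 = 9117.6 * 3.8/100 = 346.5 kg/ha/yr

346.5


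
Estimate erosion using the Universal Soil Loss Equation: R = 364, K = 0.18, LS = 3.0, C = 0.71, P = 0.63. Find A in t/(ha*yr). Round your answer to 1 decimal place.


Step 1: A = R * K * LS * C * P
Step 2: R * K = 364 * 0.18 = 65.52
Step 3: (R*K) * LS = 65.52 * 3.0 = 196.56
Step 4: * C * P = 196.56 * 0.71 * 0.63 = 87.9
Step 5: A = 87.9 t/(ha*yr)

87.9


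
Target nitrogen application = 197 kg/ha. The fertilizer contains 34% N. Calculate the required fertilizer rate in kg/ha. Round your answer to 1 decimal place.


Step 1: Fertilizer rate = target N / (N content / 100)
Step 2: Rate = 197 / (34 / 100)
Step 3: Rate = 197 / 0.34
Step 4: Rate = 579.4 kg/ha

579.4


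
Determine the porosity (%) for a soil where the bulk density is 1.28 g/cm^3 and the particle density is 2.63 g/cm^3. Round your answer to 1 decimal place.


Step 1: Formula: n = 100 * (1 - BD / PD)
Step 2: n = 100 * (1 - 1.28 / 2.63)
Step 3: n = 100 * (1 - 0.48669)
Step 4: n = 51.3%

51.3


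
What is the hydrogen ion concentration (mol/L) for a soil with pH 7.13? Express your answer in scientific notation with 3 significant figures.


Step 1: [H+] = 10^(-pH)
Step 2: [H+] = 10^(-7.13)
Step 3: [H+] = 7.41e-08 mol/L

7.41e-08


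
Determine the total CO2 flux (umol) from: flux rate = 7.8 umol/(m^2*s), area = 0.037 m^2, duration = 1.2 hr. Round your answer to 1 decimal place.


Step 1: Convert time to seconds: 1.2 hr * 3600 = 4320.0 s
Step 2: Total = flux * area * time_s
Step 3: Total = 7.8 * 0.037 * 4320.0
Step 4: Total = 1246.8 umol

1246.8


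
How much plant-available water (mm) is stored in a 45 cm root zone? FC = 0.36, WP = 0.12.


Step 1: Available water = (FC - WP) * depth * 10
Step 2: AW = (0.36 - 0.12) * 45 * 10
Step 3: AW = 0.24 * 45 * 10
Step 4: AW = 108.0 mm

108.0


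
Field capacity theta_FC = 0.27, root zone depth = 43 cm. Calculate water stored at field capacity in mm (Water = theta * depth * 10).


Step 1: Water (mm) = theta_FC * depth (cm) * 10
Step 2: Water = 0.27 * 43 * 10
Step 3: Water = 116.1 mm

116.1


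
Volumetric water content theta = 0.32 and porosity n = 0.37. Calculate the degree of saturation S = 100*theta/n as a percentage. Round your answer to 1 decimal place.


Step 1: S = 100 * theta_v / n
Step 2: S = 100 * 0.32 / 0.37
Step 3: S = 86.5%

86.5


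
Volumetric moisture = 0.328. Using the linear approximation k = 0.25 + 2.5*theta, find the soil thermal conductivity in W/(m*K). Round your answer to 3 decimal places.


Step 1: k = 0.25 + 2.5 * theta
Step 2: k = 0.25 + 2.5 * 0.328
Step 3: k = 0.25 + 0.82
Step 4: k = 1.07 W/(m*K)

1.07


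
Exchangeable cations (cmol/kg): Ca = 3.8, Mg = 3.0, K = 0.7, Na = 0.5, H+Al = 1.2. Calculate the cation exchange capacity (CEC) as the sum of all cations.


Step 1: CEC = Ca + Mg + K + Na + (H+Al)
Step 2: CEC = 3.8 + 3.0 + 0.7 + 0.5 + 1.2
Step 3: CEC = 9.2 cmol/kg

9.2


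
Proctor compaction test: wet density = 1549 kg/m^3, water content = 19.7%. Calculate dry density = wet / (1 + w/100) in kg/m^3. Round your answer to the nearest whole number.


Step 1: Dry density = wet density / (1 + w/100)
Step 2: Dry density = 1549 / (1 + 19.7/100)
Step 3: Dry density = 1549 / 1.197
Step 4: Dry density = 1294 kg/m^3

1294


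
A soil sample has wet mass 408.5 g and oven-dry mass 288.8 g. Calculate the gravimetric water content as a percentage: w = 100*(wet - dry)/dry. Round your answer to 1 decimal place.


Step 1: Water mass = wet - dry = 408.5 - 288.8 = 119.7 g
Step 2: w = 100 * water mass / dry mass
Step 3: w = 100 * 119.7 / 288.8 = 41.4%

41.4


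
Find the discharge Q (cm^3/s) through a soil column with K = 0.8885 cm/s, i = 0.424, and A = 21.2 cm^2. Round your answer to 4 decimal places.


Step 1: Apply Darcy's law: Q = K * i * A
Step 2: Q = 0.8885 * 0.424 * 21.2
Step 3: Q = 7.9865 cm^3/s

7.9865


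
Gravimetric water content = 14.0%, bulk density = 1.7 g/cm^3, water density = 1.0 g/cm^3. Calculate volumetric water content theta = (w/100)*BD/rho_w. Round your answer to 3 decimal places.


Step 1: theta = (w / 100) * BD / rho_w
Step 2: theta = (14.0 / 100) * 1.7 / 1.0
Step 3: theta = 0.14 * 1.7
Step 4: theta = 0.238

0.238


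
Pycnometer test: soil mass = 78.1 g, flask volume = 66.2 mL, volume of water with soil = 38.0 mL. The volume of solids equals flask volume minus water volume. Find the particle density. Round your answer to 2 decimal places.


Step 1: Volume of solids = flask volume - water volume with soil
Step 2: V_solids = 66.2 - 38.0 = 28.2 mL
Step 3: Particle density = mass / V_solids = 78.1 / 28.2 = 2.77 g/cm^3

2.77


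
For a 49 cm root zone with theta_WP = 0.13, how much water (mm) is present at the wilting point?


Step 1: Water (mm) = theta_WP * depth * 10
Step 2: Water = 0.13 * 49 * 10
Step 3: Water = 63.7 mm

63.7


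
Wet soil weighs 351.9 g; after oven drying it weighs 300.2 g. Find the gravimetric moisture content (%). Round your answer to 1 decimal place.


Step 1: Water mass = wet - dry = 351.9 - 300.2 = 51.7 g
Step 2: w = 100 * water mass / dry mass
Step 3: w = 100 * 51.7 / 300.2 = 17.2%

17.2


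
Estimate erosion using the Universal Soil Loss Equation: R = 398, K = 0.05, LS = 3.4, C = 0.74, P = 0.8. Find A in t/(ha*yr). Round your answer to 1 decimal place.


Step 1: A = R * K * LS * C * P
Step 2: R * K = 398 * 0.05 = 19.9
Step 3: (R*K) * LS = 19.9 * 3.4 = 67.66
Step 4: * C * P = 67.66 * 0.74 * 0.8 = 40.1
Step 5: A = 40.1 t/(ha*yr)

40.1


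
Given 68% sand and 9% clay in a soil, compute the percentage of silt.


Step 1: sand + silt + clay = 100%
Step 2: silt = 100 - sand - clay
Step 3: silt = 100 - 68 - 9
Step 4: silt = 23%

23


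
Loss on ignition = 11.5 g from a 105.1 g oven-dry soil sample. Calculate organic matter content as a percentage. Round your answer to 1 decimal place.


Step 1: OM% = 100 * LOI / sample mass
Step 2: OM = 100 * 11.5 / 105.1
Step 3: OM = 10.9%

10.9


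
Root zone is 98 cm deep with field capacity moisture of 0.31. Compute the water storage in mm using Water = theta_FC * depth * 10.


Step 1: Water (mm) = theta_FC * depth (cm) * 10
Step 2: Water = 0.31 * 98 * 10
Step 3: Water = 303.8 mm

303.8


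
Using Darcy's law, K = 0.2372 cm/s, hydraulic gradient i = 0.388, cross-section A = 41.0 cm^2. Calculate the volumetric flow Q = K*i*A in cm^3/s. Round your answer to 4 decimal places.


Step 1: Apply Darcy's law: Q = K * i * A
Step 2: Q = 0.2372 * 0.388 * 41.0
Step 3: Q = 3.7734 cm^3/s

3.7734


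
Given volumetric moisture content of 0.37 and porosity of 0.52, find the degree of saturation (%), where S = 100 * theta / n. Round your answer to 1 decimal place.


Step 1: S = 100 * theta_v / n
Step 2: S = 100 * 0.37 / 0.52
Step 3: S = 71.2%

71.2


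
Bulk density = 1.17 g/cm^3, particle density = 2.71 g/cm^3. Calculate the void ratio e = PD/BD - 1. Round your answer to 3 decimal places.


Step 1: e = PD / BD - 1
Step 2: e = 2.71 / 1.17 - 1
Step 3: e = 2.31624 - 1
Step 4: e = 1.316

1.316


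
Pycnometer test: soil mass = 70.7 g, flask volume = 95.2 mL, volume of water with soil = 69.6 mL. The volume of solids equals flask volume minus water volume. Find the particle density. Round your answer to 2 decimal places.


Step 1: Volume of solids = flask volume - water volume with soil
Step 2: V_solids = 95.2 - 69.6 = 25.6 mL
Step 3: Particle density = mass / V_solids = 70.7 / 25.6 = 2.76 g/cm^3

2.76


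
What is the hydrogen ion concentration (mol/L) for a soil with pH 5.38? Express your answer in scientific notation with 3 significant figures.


Step 1: [H+] = 10^(-pH)
Step 2: [H+] = 10^(-5.38)
Step 3: [H+] = 4.17e-06 mol/L

4.17e-06


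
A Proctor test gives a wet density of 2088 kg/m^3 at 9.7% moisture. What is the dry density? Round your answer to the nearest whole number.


Step 1: Dry density = wet density / (1 + w/100)
Step 2: Dry density = 2088 / (1 + 9.7/100)
Step 3: Dry density = 2088 / 1.097
Step 4: Dry density = 1903 kg/m^3

1903


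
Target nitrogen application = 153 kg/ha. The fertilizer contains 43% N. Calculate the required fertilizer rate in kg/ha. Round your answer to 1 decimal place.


Step 1: Fertilizer rate = target N / (N content / 100)
Step 2: Rate = 153 / (43 / 100)
Step 3: Rate = 153 / 0.43
Step 4: Rate = 355.8 kg/ha

355.8


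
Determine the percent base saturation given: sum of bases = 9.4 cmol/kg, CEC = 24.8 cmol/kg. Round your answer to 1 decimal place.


Step 1: BS = 100 * (sum of bases) / CEC
Step 2: BS = 100 * 9.4 / 24.8
Step 3: BS = 37.9%

37.9


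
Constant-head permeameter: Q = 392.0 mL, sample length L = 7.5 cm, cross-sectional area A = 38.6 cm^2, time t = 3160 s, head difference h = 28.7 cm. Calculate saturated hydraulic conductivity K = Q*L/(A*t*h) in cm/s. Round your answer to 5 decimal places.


Step 1: K = Q * L / (A * t * h)
Step 2: Numerator = 392.0 * 7.5 = 2940.0
Step 3: Denominator = 38.6 * 3160 * 28.7 = 3500711.2
Step 4: K = 2940.0 / 3500711.2 = 0.00084 cm/s

0.00084


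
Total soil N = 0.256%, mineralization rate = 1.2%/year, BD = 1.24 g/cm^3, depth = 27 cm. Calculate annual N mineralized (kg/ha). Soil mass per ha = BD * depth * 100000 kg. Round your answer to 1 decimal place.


Step 1: Soil mass per ha = BD * depth * 100000 = 1.24 * 27 * 100000 = 3348000 kg
Step 2: Total N pool = soil mass * N%/100 = 3348000 * 0.256/100 = 8570.88 kg/ha
Step 3: N mineralized = N pool * rate%/100 = 8570.88 * 1.2/100 = 102.9 kg/ha/yr

102.9


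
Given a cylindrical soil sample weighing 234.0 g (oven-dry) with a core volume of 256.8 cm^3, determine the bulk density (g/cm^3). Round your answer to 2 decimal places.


Step 1: Identify the formula: BD = dry mass / volume
Step 2: Substitute values: BD = 234.0 / 256.8
Step 3: BD = 0.91 g/cm^3

0.91


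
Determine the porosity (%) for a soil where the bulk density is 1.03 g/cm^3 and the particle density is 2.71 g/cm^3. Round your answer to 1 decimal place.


Step 1: Formula: n = 100 * (1 - BD / PD)
Step 2: n = 100 * (1 - 1.03 / 2.71)
Step 3: n = 100 * (1 - 0.38007)
Step 4: n = 62.0%

62.0


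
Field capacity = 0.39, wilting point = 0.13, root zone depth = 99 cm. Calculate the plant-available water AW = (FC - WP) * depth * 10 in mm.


Step 1: Available water = (FC - WP) * depth * 10
Step 2: AW = (0.39 - 0.13) * 99 * 10
Step 3: AW = 0.26 * 99 * 10
Step 4: AW = 257.4 mm

257.4


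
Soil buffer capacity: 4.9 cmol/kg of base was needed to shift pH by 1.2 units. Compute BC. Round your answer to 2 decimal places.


Step 1: BC = change in base / change in pH
Step 2: BC = 4.9 / 1.2
Step 3: BC = 4.08 cmol/(kg*pH unit)

4.08


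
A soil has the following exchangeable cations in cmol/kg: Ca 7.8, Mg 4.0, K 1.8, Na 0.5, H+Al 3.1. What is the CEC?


Step 1: CEC = Ca + Mg + K + Na + (H+Al)
Step 2: CEC = 7.8 + 4.0 + 1.8 + 0.5 + 3.1
Step 3: CEC = 17.2 cmol/kg

17.2


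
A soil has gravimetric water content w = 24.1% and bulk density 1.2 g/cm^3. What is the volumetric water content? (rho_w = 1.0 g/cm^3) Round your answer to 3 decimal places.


Step 1: theta = (w / 100) * BD / rho_w
Step 2: theta = (24.1 / 100) * 1.2 / 1.0
Step 3: theta = 0.241 * 1.2
Step 4: theta = 0.289

0.289


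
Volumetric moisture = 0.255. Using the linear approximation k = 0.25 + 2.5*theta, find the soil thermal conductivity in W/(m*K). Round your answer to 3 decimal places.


Step 1: k = 0.25 + 2.5 * theta
Step 2: k = 0.25 + 2.5 * 0.255
Step 3: k = 0.25 + 0.638
Step 4: k = 0.888 W/(m*K)

0.888


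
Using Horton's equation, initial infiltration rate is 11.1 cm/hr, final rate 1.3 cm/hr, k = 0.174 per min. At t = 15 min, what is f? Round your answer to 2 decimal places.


Step 1: f = fc + (f0 - fc) * exp(-k * t)
Step 2: exp(-0.174 * 15) = 0.073535
Step 3: f = 1.3 + (11.1 - 1.3) * 0.073535
Step 4: f = 1.3 + 9.8 * 0.073535
Step 5: f = 2.02 cm/hr

2.02


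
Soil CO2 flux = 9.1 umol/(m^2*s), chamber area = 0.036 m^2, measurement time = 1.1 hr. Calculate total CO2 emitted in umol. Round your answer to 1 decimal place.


Step 1: Convert time to seconds: 1.1 hr * 3600 = 3960.0 s
Step 2: Total = flux * area * time_s
Step 3: Total = 9.1 * 0.036 * 3960.0
Step 4: Total = 1297.3 umol

1297.3


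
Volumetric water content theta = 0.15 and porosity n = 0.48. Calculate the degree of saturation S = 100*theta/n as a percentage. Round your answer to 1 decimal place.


Step 1: S = 100 * theta_v / n
Step 2: S = 100 * 0.15 / 0.48
Step 3: S = 31.3%

31.3


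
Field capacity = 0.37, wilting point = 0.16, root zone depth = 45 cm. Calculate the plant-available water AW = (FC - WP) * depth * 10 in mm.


Step 1: Available water = (FC - WP) * depth * 10
Step 2: AW = (0.37 - 0.16) * 45 * 10
Step 3: AW = 0.21 * 45 * 10
Step 4: AW = 94.5 mm

94.5


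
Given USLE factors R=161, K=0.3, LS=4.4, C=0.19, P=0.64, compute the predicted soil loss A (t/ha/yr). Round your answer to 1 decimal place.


Step 1: A = R * K * LS * C * P
Step 2: R * K = 161 * 0.3 = 48.3
Step 3: (R*K) * LS = 48.3 * 4.4 = 212.52
Step 4: * C * P = 212.52 * 0.19 * 0.64 = 25.8
Step 5: A = 25.8 t/(ha*yr)

25.8


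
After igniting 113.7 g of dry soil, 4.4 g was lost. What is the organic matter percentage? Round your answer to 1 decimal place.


Step 1: OM% = 100 * LOI / sample mass
Step 2: OM = 100 * 4.4 / 113.7
Step 3: OM = 3.9%

3.9


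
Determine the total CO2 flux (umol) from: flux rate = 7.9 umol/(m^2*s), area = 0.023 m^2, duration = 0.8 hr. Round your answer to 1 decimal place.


Step 1: Convert time to seconds: 0.8 hr * 3600 = 2880.0 s
Step 2: Total = flux * area * time_s
Step 3: Total = 7.9 * 0.023 * 2880.0
Step 4: Total = 523.3 umol

523.3


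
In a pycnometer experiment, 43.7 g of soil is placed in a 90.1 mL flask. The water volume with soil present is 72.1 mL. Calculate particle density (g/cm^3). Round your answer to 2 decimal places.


Step 1: Volume of solids = flask volume - water volume with soil
Step 2: V_solids = 90.1 - 72.1 = 18.0 mL
Step 3: Particle density = mass / V_solids = 43.7 / 18.0 = 2.43 g/cm^3

2.43


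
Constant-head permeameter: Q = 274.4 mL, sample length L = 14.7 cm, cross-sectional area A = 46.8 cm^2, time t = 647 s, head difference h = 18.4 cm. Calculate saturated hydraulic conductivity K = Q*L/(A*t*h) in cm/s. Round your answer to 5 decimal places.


Step 1: K = Q * L / (A * t * h)
Step 2: Numerator = 274.4 * 14.7 = 4033.68
Step 3: Denominator = 46.8 * 647 * 18.4 = 557144.64
Step 4: K = 4033.68 / 557144.64 = 0.00724 cm/s

0.00724


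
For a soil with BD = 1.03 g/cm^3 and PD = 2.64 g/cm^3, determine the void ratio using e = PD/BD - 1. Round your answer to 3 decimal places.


Step 1: e = PD / BD - 1
Step 2: e = 2.64 / 1.03 - 1
Step 3: e = 2.56311 - 1
Step 4: e = 1.563

1.563


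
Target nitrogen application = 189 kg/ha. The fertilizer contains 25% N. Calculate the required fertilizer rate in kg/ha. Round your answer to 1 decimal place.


Step 1: Fertilizer rate = target N / (N content / 100)
Step 2: Rate = 189 / (25 / 100)
Step 3: Rate = 189 / 0.25
Step 4: Rate = 756.0 kg/ha

756.0


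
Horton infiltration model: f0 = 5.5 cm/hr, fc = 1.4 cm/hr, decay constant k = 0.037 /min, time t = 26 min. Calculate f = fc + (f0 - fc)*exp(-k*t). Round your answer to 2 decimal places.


Step 1: f = fc + (f0 - fc) * exp(-k * t)
Step 2: exp(-0.037 * 26) = 0.382128
Step 3: f = 1.4 + (5.5 - 1.4) * 0.382128
Step 4: f = 1.4 + 4.1 * 0.382128
Step 5: f = 2.97 cm/hr

2.97


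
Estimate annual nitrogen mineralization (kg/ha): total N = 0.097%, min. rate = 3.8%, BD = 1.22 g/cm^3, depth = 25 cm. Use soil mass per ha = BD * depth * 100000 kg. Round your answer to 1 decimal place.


Step 1: Soil mass per ha = BD * depth * 100000 = 1.22 * 25 * 100000 = 3050000 kg
Step 2: Total N pool = soil mass * N%/100 = 3050000 * 0.097/100 = 2958.5 kg/ha
Step 3: N mineralized = N pool * rate%/100 = 2958.5 * 3.8/100 = 112.4 kg/ha/yr

112.4


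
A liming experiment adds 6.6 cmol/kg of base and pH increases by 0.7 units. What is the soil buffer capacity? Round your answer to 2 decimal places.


Step 1: BC = change in base / change in pH
Step 2: BC = 6.6 / 0.7
Step 3: BC = 9.43 cmol/(kg*pH unit)

9.43


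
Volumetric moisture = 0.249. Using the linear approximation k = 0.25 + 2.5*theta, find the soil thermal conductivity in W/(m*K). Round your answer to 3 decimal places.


Step 1: k = 0.25 + 2.5 * theta
Step 2: k = 0.25 + 2.5 * 0.249
Step 3: k = 0.25 + 0.623
Step 4: k = 0.873 W/(m*K)

0.873


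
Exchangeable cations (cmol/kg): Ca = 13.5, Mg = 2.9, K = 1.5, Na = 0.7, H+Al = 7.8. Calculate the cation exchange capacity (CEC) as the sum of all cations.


Step 1: CEC = Ca + Mg + K + Na + (H+Al)
Step 2: CEC = 13.5 + 2.9 + 1.5 + 0.7 + 7.8
Step 3: CEC = 26.4 cmol/kg

26.4


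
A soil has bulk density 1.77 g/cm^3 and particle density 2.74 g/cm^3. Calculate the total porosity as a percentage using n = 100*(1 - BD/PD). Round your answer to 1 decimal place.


Step 1: Formula: n = 100 * (1 - BD / PD)
Step 2: n = 100 * (1 - 1.77 / 2.74)
Step 3: n = 100 * (1 - 0.64599)
Step 4: n = 35.4%

35.4


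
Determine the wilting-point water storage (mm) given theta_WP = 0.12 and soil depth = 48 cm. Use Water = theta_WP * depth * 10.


Step 1: Water (mm) = theta_WP * depth * 10
Step 2: Water = 0.12 * 48 * 10
Step 3: Water = 57.6 mm

57.6


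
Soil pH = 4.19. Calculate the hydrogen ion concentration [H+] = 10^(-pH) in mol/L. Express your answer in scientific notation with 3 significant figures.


Step 1: [H+] = 10^(-pH)
Step 2: [H+] = 10^(-4.19)
Step 3: [H+] = 6.46e-05 mol/L

6.46e-05


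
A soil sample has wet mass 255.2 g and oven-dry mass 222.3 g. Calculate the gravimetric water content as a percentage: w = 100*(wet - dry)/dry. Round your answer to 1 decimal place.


Step 1: Water mass = wet - dry = 255.2 - 222.3 = 32.9 g
Step 2: w = 100 * water mass / dry mass
Step 3: w = 100 * 32.9 / 222.3 = 14.8%

14.8


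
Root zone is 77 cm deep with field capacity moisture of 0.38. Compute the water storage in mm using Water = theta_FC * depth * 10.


Step 1: Water (mm) = theta_FC * depth (cm) * 10
Step 2: Water = 0.38 * 77 * 10
Step 3: Water = 292.6 mm

292.6


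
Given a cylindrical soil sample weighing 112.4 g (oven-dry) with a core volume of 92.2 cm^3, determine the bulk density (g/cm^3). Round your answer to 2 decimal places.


Step 1: Identify the formula: BD = dry mass / volume
Step 2: Substitute values: BD = 112.4 / 92.2
Step 3: BD = 1.22 g/cm^3

1.22


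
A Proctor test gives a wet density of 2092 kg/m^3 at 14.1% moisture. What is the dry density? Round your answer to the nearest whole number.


Step 1: Dry density = wet density / (1 + w/100)
Step 2: Dry density = 2092 / (1 + 14.1/100)
Step 3: Dry density = 2092 / 1.141
Step 4: Dry density = 1833 kg/m^3

1833


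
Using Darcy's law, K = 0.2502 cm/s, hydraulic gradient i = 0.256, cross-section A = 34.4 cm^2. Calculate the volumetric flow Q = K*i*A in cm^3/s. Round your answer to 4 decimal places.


Step 1: Apply Darcy's law: Q = K * i * A
Step 2: Q = 0.2502 * 0.256 * 34.4
Step 3: Q = 2.2034 cm^3/s

2.2034


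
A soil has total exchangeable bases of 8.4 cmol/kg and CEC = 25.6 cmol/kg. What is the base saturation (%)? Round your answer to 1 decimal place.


Step 1: BS = 100 * (sum of bases) / CEC
Step 2: BS = 100 * 8.4 / 25.6
Step 3: BS = 32.8%

32.8


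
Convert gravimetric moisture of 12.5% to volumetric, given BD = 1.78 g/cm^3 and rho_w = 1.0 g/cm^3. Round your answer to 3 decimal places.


Step 1: theta = (w / 100) * BD / rho_w
Step 2: theta = (12.5 / 100) * 1.78 / 1.0
Step 3: theta = 0.125 * 1.78
Step 4: theta = 0.223

0.223


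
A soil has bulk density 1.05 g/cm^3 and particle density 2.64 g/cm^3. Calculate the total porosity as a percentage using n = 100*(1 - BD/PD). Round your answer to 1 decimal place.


Step 1: Formula: n = 100 * (1 - BD / PD)
Step 2: n = 100 * (1 - 1.05 / 2.64)
Step 3: n = 100 * (1 - 0.39773)
Step 4: n = 60.2%

60.2


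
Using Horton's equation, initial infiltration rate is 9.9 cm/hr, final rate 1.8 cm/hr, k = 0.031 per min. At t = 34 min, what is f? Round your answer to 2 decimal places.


Step 1: f = fc + (f0 - fc) * exp(-k * t)
Step 2: exp(-0.031 * 34) = 0.348541
Step 3: f = 1.8 + (9.9 - 1.8) * 0.348541
Step 4: f = 1.8 + 8.1 * 0.348541
Step 5: f = 4.62 cm/hr

4.62


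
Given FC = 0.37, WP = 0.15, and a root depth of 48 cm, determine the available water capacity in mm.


Step 1: Available water = (FC - WP) * depth * 10
Step 2: AW = (0.37 - 0.15) * 48 * 10
Step 3: AW = 0.22 * 48 * 10
Step 4: AW = 105.6 mm

105.6


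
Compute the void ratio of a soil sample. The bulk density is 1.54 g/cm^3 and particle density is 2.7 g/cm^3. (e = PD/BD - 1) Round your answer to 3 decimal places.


Step 1: e = PD / BD - 1
Step 2: e = 2.7 / 1.54 - 1
Step 3: e = 1.75325 - 1
Step 4: e = 0.753

0.753


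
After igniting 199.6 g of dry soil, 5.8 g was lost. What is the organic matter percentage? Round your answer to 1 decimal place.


Step 1: OM% = 100 * LOI / sample mass
Step 2: OM = 100 * 5.8 / 199.6
Step 3: OM = 2.9%

2.9


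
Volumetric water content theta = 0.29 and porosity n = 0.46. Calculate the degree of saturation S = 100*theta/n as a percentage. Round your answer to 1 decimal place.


Step 1: S = 100 * theta_v / n
Step 2: S = 100 * 0.29 / 0.46
Step 3: S = 63.0%

63.0


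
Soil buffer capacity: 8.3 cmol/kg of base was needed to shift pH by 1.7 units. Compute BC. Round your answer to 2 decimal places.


Step 1: BC = change in base / change in pH
Step 2: BC = 8.3 / 1.7
Step 3: BC = 4.88 cmol/(kg*pH unit)

4.88


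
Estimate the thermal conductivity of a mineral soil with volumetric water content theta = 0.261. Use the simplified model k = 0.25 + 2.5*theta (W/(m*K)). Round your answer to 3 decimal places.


Step 1: k = 0.25 + 2.5 * theta
Step 2: k = 0.25 + 2.5 * 0.261
Step 3: k = 0.25 + 0.653
Step 4: k = 0.903 W/(m*K)

0.903


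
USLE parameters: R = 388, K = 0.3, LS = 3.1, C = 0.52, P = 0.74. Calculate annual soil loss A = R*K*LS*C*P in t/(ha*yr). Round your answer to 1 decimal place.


Step 1: A = R * K * LS * C * P
Step 2: R * K = 388 * 0.3 = 116.4
Step 3: (R*K) * LS = 116.4 * 3.1 = 360.84
Step 4: * C * P = 360.84 * 0.52 * 0.74 = 138.9
Step 5: A = 138.9 t/(ha*yr)

138.9


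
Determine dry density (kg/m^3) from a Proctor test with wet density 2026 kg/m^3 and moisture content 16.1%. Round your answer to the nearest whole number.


Step 1: Dry density = wet density / (1 + w/100)
Step 2: Dry density = 2026 / (1 + 16.1/100)
Step 3: Dry density = 2026 / 1.161
Step 4: Dry density = 1745 kg/m^3

1745


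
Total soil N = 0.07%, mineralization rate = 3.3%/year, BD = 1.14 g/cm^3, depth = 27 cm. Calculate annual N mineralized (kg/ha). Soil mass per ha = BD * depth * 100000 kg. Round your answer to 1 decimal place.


Step 1: Soil mass per ha = BD * depth * 100000 = 1.14 * 27 * 100000 = 3078000 kg
Step 2: Total N pool = soil mass * N%/100 = 3078000 * 0.07/100 = 2154.6 kg/ha
Step 3: N mineralized = N pool * rate%/100 = 2154.6 * 3.3/100 = 71.1 kg/ha/yr

71.1


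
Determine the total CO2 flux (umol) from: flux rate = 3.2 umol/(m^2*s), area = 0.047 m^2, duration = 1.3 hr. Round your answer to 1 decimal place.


Step 1: Convert time to seconds: 1.3 hr * 3600 = 4680.0 s
Step 2: Total = flux * area * time_s
Step 3: Total = 3.2 * 0.047 * 4680.0
Step 4: Total = 703.9 umol

703.9


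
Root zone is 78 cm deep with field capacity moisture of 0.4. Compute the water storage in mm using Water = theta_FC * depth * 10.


Step 1: Water (mm) = theta_FC * depth (cm) * 10
Step 2: Water = 0.4 * 78 * 10
Step 3: Water = 312.0 mm

312.0


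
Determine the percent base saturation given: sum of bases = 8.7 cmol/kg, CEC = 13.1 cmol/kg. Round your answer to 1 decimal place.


Step 1: BS = 100 * (sum of bases) / CEC
Step 2: BS = 100 * 8.7 / 13.1
Step 3: BS = 66.4%

66.4


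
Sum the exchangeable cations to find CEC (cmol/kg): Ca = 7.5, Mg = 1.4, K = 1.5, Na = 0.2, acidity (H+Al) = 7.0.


Step 1: CEC = Ca + Mg + K + Na + (H+Al)
Step 2: CEC = 7.5 + 1.4 + 1.5 + 0.2 + 7.0
Step 3: CEC = 17.6 cmol/kg

17.6


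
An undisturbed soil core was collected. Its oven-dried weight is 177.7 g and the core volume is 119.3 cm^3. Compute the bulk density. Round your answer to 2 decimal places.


Step 1: Identify the formula: BD = dry mass / volume
Step 2: Substitute values: BD = 177.7 / 119.3
Step 3: BD = 1.49 g/cm^3

1.49


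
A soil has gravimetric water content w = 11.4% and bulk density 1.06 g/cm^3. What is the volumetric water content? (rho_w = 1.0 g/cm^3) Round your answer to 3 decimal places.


Step 1: theta = (w / 100) * BD / rho_w
Step 2: theta = (11.4 / 100) * 1.06 / 1.0
Step 3: theta = 0.114 * 1.06
Step 4: theta = 0.121

0.121


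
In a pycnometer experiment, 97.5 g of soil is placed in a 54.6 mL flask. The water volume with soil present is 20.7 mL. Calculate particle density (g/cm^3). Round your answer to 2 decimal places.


Step 1: Volume of solids = flask volume - water volume with soil
Step 2: V_solids = 54.6 - 20.7 = 33.9 mL
Step 3: Particle density = mass / V_solids = 97.5 / 33.9 = 2.88 g/cm^3

2.88
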